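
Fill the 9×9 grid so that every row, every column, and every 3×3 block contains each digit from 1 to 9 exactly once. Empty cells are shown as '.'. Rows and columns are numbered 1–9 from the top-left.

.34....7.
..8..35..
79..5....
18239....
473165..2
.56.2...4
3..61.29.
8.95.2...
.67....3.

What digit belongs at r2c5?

7

r1c5 = 8: row 1 has {3,4,7}; col 5 has {1,2,5,6,9}; box has {3,5} → only 8 remains.
r3c3 = 1: row 3 has {5,7,9}; col 3 has {2,3,4,6,7,8,9}; box has {3,4,7,8,9} → only 1 remains.
r5c8 = 8: row 5 has {1,2,3,4,5,6,7}; col 8 has {3,7,9}; box has {2,4} → only 8 remains.
r6c1 = 9: row 6 has {2,4,5,6}; col 1 has {1,3,4,7,8}; box has {1,2,3,4,5,6,7,8} → only 9 remains.
r6c8 = 1: row 6 has {2,4,5,6,9}; col 8 has {3,7,8,9}; box has {2,4,8} → only 1 remains.
r7c2 = 4: row 7 has {1,2,3,6,9}; col 2 has {3,5,6,7,8,9}; box has {3,6,7,8,9} → only 4 remains.
r7c3 = 5: row 7 has {1,2,3,4,6,9}; col 3 has {1,2,3,4,6,7,8,9}; box has {3,4,6,7,8,9} → only 5 remains.
r8c2 = 1: row 8 has {2,5,8,9}; col 2 has {3,4,5,6,7,8,9}; box has {3,4,5,6,7,8,9} → only 1 remains.
r9c1 = 2: row 9 has {3,6,7}; col 1 has {1,3,4,7,8,9}; box has {1,3,4,5,6,7,8,9} → only 2 remains.
r9c5 = 4: row 9 has {2,3,6,7}; col 5 has {1,2,5,6,8,9}; box has {1,2,5,6} → only 4 remains.
r2c1 = 6: row 2 has {3,5,8}; col 1 has {1,2,3,4,7,8,9}; box has {1,3,4,7,8,9} → only 6 remains.
r2c2 = 2: row 2 has {3,5,6,8}; col 2 has {1,3,4,5,6,7,8,9}; box has {1,3,4,6,7,8,9} → only 2 remains.
r2c5 = 7: row 2 has {2,3,5,6,8}; col 5 has {1,2,4,5,6,8,9}; box has {3,5,8} → only 7 remains.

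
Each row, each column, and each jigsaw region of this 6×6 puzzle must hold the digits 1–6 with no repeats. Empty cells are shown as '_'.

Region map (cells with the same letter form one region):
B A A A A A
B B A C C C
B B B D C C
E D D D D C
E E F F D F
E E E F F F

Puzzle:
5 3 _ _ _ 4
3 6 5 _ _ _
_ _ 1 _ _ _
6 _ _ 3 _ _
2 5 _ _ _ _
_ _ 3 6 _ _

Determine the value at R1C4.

R3C1 = 4: row 3 has {1}; col 1 has {2,3,5,6}; region has {1,3,5,6} → only 4 remains.
R3C2 = 2: row 3 has {1,4}; col 2 has {3,5,6}; region has {1,3,4,5,6} → only 2 remains.
R3C4 = 5: row 3 has {1,2,4}; col 4 has {3,6}; region has {3} → only 5 remains.
R5C3 = 4: row 5 has {2,5}; col 3 has {1,3,5}; region has {6} → only 4 remains.
R5C4 = 1: row 5 has {2,4,5}; col 4 has {3,5,6}; region has {4,6} → only 1 remains.
R5C5 = 6: row 5 has {1,2,4,5}; col 5 has {}; region has {3,5} → only 6 remains.
R5C6 = 3: row 5 has {1,2,4,5,6}; col 6 has {4}; region has {1,4,6} → only 3 remains.
R6C1 = 1: row 6 has {3,6}; col 1 has {2,3,4,5,6}; region has {2,3,5,6} → only 1 remains.
R6C2 = 4: row 6 has {1,3,6}; col 2 has {2,3,5,6}; region has {1,2,3,5,6} → only 4 remains.
R1C4 = 2: row 1 has {3,4,5}; col 4 has {1,3,5,6}; region has {3,4,5} → only 2 remains.

2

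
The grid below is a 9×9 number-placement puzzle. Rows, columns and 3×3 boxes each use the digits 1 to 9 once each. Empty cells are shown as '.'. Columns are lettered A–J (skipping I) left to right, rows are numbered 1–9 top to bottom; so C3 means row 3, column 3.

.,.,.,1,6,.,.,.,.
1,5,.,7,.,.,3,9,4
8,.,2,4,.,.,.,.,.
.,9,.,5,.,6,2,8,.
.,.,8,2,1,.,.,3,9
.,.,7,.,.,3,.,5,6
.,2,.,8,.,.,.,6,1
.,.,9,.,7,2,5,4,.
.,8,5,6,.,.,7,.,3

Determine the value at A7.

7

G1 = 8: row 1 has {1,6}; col 7 has {2,3,5,7}; box has {3,4,9} → only 8 remains.
C2 = 6: row 2 has {1,3,4,5,7,9}; col 3 has {2,5,7,8,9}; box has {1,2,5,8} → only 6 remains.
F2 = 8: row 2 has {1,3,4,5,6,7,9}; col 6 has {2,3,6}; box has {1,4,6,7} → only 8 remains.
E4 = 4: row 4 has {2,5,6,8,9}; col 5 has {1,6,7}; box has {1,2,3,5,6} → only 4 remains.
J4 = 7: row 4 has {2,4,5,6,8,9}; col 9 has {1,3,4,6,9}; box has {2,3,5,6,8,9} → only 7 remains.
F5 = 7: row 5 has {1,2,3,8,9}; col 6 has {2,3,6,8}; box has {1,2,3,4,5,6} → only 7 remains.
G5 = 4: row 5 has {1,2,3,7,8,9}; col 7 has {2,3,5,7,8}; box has {2,3,5,6,7,8,9} → only 4 remains.
D6 = 9: row 6 has {3,5,6,7}; col 4 has {1,2,4,5,6,7,8}; box has {1,2,3,4,5,6,7} → only 9 remains.
E6 = 8: row 6 has {3,5,6,7,9}; col 5 has {1,4,6,7}; box has {1,2,3,4,5,6,7,9} → only 8 remains.
G6 = 1: row 6 has {3,5,6,7,8,9}; col 7 has {2,3,4,5,7,8}; box has {2,3,4,5,6,7,8,9} → only 1 remains.
G7 = 9: row 7 has {1,2,6,8}; col 7 has {1,2,3,4,5,7,8}; box has {1,3,4,5,6,7} → only 9 remains.
D8 = 3: row 8 has {2,4,5,7,9}; col 4 has {1,2,4,5,6,7,8,9}; box has {2,6,7,8} → only 3 remains.
J8 = 8: row 8 has {2,3,4,5,7,9}; col 9 has {1,3,4,6,7,9}; box has {1,3,4,5,6,7,9} → only 8 remains.
A9 = 4: row 9 has {3,5,6,7,8}; col 1 has {1,8}; box has {2,5,8,9} → only 4 remains.
E9 = 9: row 9 has {3,4,5,6,7,8}; col 5 has {1,4,6,7,8}; box has {2,3,6,7,8} → only 9 remains.
F9 = 1: row 9 has {3,4,5,6,7,8,9}; col 6 has {2,3,6,7,8}; box has {2,3,6,7,8,9} → only 1 remains.
H9 = 2: row 9 has {1,3,4,5,6,7,8,9}; col 8 has {3,4,5,6,8,9}; box has {1,3,4,5,6,7,8,9} → only 2 remains.
H1 = 7: row 1 has {1,6,8}; col 8 has {2,3,4,5,6,8,9}; box has {3,4,8,9} → only 7 remains.
E2 = 2: row 2 has {1,3,4,5,6,7,8,9}; col 5 has {1,4,6,7,8,9}; box has {1,4,6,7,8} → only 2 remains.
G3 = 6: row 3 has {2,4,8}; col 7 has {1,2,3,4,5,7,8,9}; box has {3,4,7,8,9} → only 6 remains.
H3 = 1: row 3 has {2,4,6,8}; col 8 has {2,3,4,5,6,7,8,9}; box has {3,4,6,7,8,9} → only 1 remains.
J3 = 5: row 3 has {1,2,4,6,8}; col 9 has {1,3,4,6,7,8,9}; box has {1,3,4,6,7,8,9} → only 5 remains.
A4 = 3: row 4 has {2,4,5,6,7,8,9}; col 1 has {1,4,8}; box has {7,8,9} → only 3 remains.
C4 = 1: row 4 has {2,3,4,5,6,7,8,9}; col 3 has {2,5,6,7,8,9}; box has {3,7,8,9} → only 1 remains.
B5 = 6: row 5 has {1,2,3,4,7,8,9}; col 2 has {2,5,8,9}; box has {1,3,7,8,9} → only 6 remains.
A6 = 2: row 6 has {1,3,5,6,7,8,9}; col 1 has {1,3,4,8}; box has {1,3,6,7,8,9} → only 2 remains.
B6 = 4: row 6 has {1,2,3,5,6,7,8,9}; col 2 has {2,5,6,8,9}; box has {1,2,3,6,7,8,9} → only 4 remains.
A7 = 7: row 7 has {1,2,6,8,9}; col 1 has {1,2,3,4,8}; box has {2,4,5,8,9} → only 7 remains.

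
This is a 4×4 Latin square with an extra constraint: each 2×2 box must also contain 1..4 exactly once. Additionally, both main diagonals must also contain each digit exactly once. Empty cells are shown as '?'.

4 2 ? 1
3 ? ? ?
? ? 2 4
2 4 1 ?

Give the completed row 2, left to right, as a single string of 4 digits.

3142

row 1, column 3 = 3 (sole candidate).
row 2, column 2 = 1: row 2 has {3}; col 2 has {2,4}; box has {2,3,4}; main diagonal has {2,4} → only 1 remains.
row 2, column 3 = 4: row 2 has {1,3}; col 3 has {1,2,3}; box has {1,3}; anti-diagonal has {1,2} → only 4 remains.
row 2, column 4 = 2: row 2 has {1,3,4}; col 4 has {1,4}; box has {1,3,4} → only 2 remains.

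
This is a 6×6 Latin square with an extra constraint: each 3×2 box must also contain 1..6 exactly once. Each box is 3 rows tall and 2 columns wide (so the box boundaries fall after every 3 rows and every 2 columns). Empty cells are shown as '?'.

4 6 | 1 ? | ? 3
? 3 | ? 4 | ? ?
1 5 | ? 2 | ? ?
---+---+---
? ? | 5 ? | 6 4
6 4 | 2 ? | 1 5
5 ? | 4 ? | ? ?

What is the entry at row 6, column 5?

3

row 1, column 4 = 5 (sole candidate).
row 1, column 5 = 2 (sole candidate).
row 2, column 1 = 2 (sole candidate).
row 2, column 3 = 6 (sole candidate).
row 2, column 5 = 5 (sole candidate).
row 2, column 6 = 1 (sole candidate).
row 3, column 3 = 3 (sole candidate).
row 3, column 5 = 4 (sole candidate).
row 3, column 6 = 6 (sole candidate).
row 4, column 1 = 3 (sole candidate).
row 4, column 4 = 1 (sole candidate).
row 5, column 4 = 3 (sole candidate).
row 6, column 4 = 6 (sole candidate).
row 6, column 5 = 3: row 6 has {4,5,6}; col 5 has {1,2,4,5,6}; box has {1,4,5,6} → only 3 remains.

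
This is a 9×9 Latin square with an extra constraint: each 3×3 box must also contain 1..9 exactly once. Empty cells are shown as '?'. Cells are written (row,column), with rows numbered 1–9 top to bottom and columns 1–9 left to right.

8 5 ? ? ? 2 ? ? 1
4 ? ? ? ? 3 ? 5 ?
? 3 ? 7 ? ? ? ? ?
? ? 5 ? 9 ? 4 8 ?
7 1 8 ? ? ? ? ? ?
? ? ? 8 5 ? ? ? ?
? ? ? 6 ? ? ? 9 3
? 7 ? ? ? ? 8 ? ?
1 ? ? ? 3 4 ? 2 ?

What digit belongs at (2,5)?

6

(5,6) = 6 (sole candidate).
(5,8) = 3 (sole candidate).
(1,7) = 3 (hidden single in row 1).
(3,6) = 5 (hidden single in row 3).
(9,2) = 8 (hidden single in row 9).
(4,4) = 3 (hidden single in column 4).
(4,6) = 1 (hidden single in row 4).
(6,6) = 7 (sole candidate).
(7,6) = 8 (sole candidate).
(8,6) = 9 (sole candidate).
(9,4) = 5 (sole candidate).
(4,9) = 7 (hidden single in row 4).
(9,9) = 6 (sole candidate).
(9,3) = 9 (sole candidate).
(9,7) = 7 (sole candidate).
(1,4) = 9 (hidden single in row 1).
(2,4) = 1 (sole candidate).
(8,4) = 2 (sole candidate).
(8,5) = 1 (sole candidate).
(8,8) = 4 (sole candidate).
(8,9) = 5 (sole candidate).
(3,8) = 6 (sole candidate).
(5,4) = 4 (sole candidate).
(5,5) = 2 (sole candidate).
(5,9) = 9 (sole candidate).
(6,8) = 1 (sole candidate).
(6,9) = 2 (sole candidate).
(7,5) = 7 (sole candidate).
(7,7) = 1 (sole candidate).
(1,8) = 7 (sole candidate).
(2,9) = 8 (sole candidate).
(3,9) = 4 (sole candidate).
(5,7) = 5 (sole candidate).
(6,7) = 6 (sole candidate).
(1,3) = 6 (sole candidate).
(1,5) = 4 (sole candidate).
(2,5) = 6: row 2 has {1,3,4,5,8}; col 5 has {1,2,3,4,5,7,9}; box has {1,2,3,4,5,7,9} → only 6 remains.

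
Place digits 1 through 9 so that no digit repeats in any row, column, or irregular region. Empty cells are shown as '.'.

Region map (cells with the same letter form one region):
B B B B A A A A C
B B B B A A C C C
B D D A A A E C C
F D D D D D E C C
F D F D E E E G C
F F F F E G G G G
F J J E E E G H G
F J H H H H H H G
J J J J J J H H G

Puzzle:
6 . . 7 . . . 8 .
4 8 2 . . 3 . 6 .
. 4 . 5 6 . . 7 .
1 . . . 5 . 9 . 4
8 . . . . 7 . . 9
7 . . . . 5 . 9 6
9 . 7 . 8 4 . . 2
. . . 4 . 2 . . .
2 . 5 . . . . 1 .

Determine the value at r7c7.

r3c1 = 3 (sole candidate).
r8c1 = 5 (sole candidate).
r8c8 = 3 (sole candidate).
r4c8 = 2 (sole candidate).
r5c8 = 4 (sole candidate).
r7c8 = 5 (sole candidate).
r1c9 = 3 (hidden single in row 1).
r1c2 = 5 (hidden single in row 1).
r2c5 = 7 (hidden single in row 2).
r8c5 = 9 (sole candidate).
r2c4 = 9 (hidden single in row 2).
r1c3 = 1 (sole candidate).
r1c6 = 9 (sole candidate).
r3c6 = 1 (sole candidate).
r3c7 = 2 (sole candidate).
r3c9 = 8 (sole candidate).
r9c9 = 7 (sole candidate).
r1c7 = 4 (sole candidate).
r3c3 = 9 (sole candidate).
r8c9 = 1 (sole candidate).
r1c5 = 2 (sole candidate).
r2c9 = 5 (sole candidate).
r7c7 = 3: row 7 has {2,4,5,7,8,9}; col 7 has {2,4,9}; region has {1,2,4,5,6,7,9} → only 3 remains.

3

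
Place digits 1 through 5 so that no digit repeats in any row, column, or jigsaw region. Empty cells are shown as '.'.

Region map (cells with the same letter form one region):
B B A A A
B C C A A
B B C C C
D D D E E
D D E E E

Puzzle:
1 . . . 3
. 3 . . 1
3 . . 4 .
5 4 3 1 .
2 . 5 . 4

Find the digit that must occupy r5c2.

r2c1 = 4: row 2 has {1,3}; col 1 has {1,2,3,5}; region has {1,3} → only 4 remains.
r2c3 = 2: row 2 has {1,3,4}; col 3 has {3,5}; region has {3,4} → only 2 remains.
r2c4 = 5: row 2 has {1,2,3,4}; col 4 has {1,4}; region has {1,3} → only 5 remains.
r3c3 = 1: row 3 has {3,4}; col 3 has {2,3,5}; region has {2,3,4} → only 1 remains.
r3c5 = 5: row 3 has {1,3,4}; col 5 has {1,3,4}; region has {1,2,3,4} → only 5 remains.
r4c5 = 2: row 4 has {1,3,4,5}; col 5 has {1,3,4,5}; region has {1,4,5} → only 2 remains.
r5c2 = 1: row 5 has {2,4,5}; col 2 has {3,4}; region has {2,3,4,5} → only 1 remains.

1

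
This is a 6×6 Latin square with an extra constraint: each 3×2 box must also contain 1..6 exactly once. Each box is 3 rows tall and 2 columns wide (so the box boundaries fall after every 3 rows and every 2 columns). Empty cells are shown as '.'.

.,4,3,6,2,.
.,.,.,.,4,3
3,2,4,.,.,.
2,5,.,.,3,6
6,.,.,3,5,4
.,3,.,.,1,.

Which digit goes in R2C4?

2

R3C5 = 6: row 3 has {2,3,4}; col 5 has {1,2,3,4,5}; box has {2,3,4} → only 6 remains.
R4C3 = 1: row 4 has {2,3,5,6}; col 3 has {3,4}; box has {3} → only 1 remains.
R4C4 = 4: row 4 has {1,2,3,5,6}; col 4 has {3,6}; box has {1,3} → only 4 remains.
R5C2 = 1: row 5 has {3,4,5,6}; col 2 has {2,3,4,5}; box has {2,3,5,6} → only 1 remains.
R5C3 = 2: row 5 has {1,3,4,5,6}; col 3 has {1,3,4}; box has {1,3,4} → only 2 remains.
R6C1 = 4: row 6 has {1,3}; col 1 has {2,3,6}; box has {1,2,3,5,6} → only 4 remains.
R6C4 = 5: row 6 has {1,3,4}; col 4 has {3,4,6}; box has {1,2,3,4} → only 5 remains.
R6C6 = 2: row 6 has {1,3,4,5}; col 6 has {3,4,6}; box has {1,3,4,5,6} → only 2 remains.
R2C2 = 6: row 2 has {3,4}; col 2 has {1,2,3,4,5}; box has {2,3,4} → only 6 remains.
R2C3 = 5: row 2 has {3,4,6}; col 3 has {1,2,3,4}; box has {3,4,6} → only 5 remains.
R3C4 = 1: row 3 has {2,3,4,6}; col 4 has {3,4,5,6}; box has {3,4,5,6} → only 1 remains.
R3C6 = 5: row 3 has {1,2,3,4,6}; col 6 has {2,3,4,6}; box has {2,3,4,6} → only 5 remains.
R6C3 = 6: row 6 has {1,2,3,4,5}; col 3 has {1,2,3,4,5}; box has {1,2,3,4,5} → only 6 remains.
R1C6 = 1: row 1 has {2,3,4,6}; col 6 has {2,3,4,5,6}; box has {2,3,4,5,6} → only 1 remains.
R2C1 = 1: row 2 has {3,4,5,6}; col 1 has {2,3,4,6}; box has {2,3,4,6} → only 1 remains.
R2C4 = 2: row 2 has {1,3,4,5,6}; col 4 has {1,3,4,5,6}; box has {1,3,4,5,6} → only 2 remains.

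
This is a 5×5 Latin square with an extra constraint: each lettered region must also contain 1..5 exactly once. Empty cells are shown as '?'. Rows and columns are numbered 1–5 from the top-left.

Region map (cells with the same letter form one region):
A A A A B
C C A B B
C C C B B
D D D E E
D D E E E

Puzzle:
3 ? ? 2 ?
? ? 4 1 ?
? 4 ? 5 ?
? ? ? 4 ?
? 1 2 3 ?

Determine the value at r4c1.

2

r1c2 = 5: row 1 has {2,3}; col 2 has {1,4}; region has {2,3,4} → only 5 remains.
r1c3 = 1: row 1 has {2,3,5}; col 3 has {2,4}; region has {2,3,4,5} → only 1 remains.
r1c5 = 4: row 1 has {1,2,3,5}; col 5 has {}; region has {1,5} → only 4 remains.
r3c3 = 3: row 3 has {4,5}; col 3 has {1,2,4}; region has {4} → only 3 remains.
r3c5 = 2: row 3 has {3,4,5}; col 5 has {4}; region has {1,4,5} → only 2 remains.
r4c3 = 5: row 4 has {4}; col 3 has {1,2,3,4}; region has {1} → only 5 remains.
r4c5 = 1: row 4 has {4,5}; col 5 has {2,4}; region has {2,3,4} → only 1 remains.
r5c1 = 4: row 5 has {1,2,3}; col 1 has {3}; region has {1,5} → only 4 remains.
r5c5 = 5: row 5 has {1,2,3,4}; col 5 has {1,2,4}; region has {1,2,3,4} → only 5 remains.
r2c2 = 2: row 2 has {1,4}; col 2 has {1,4,5}; region has {3,4} → only 2 remains.
r2c5 = 3: row 2 has {1,2,4}; col 5 has {1,2,4,5}; region has {1,2,4,5} → only 3 remains.
r3c1 = 1: row 3 has {2,3,4,5}; col 1 has {3,4}; region has {2,3,4} → only 1 remains.
r4c1 = 2: row 4 has {1,4,5}; col 1 has {1,3,4}; region has {1,4,5} → only 2 remains.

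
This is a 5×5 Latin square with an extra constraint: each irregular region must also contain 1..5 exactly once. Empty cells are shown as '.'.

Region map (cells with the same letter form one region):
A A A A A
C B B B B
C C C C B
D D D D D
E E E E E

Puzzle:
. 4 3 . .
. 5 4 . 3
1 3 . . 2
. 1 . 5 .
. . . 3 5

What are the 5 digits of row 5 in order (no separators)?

R1C5 = 1 (sole candidate).
R2C1 = 2 (sole candidate).
R2C4 = 1 (sole candidate).
R3C3 = 5 (sole candidate).
R3C4 = 4 (sole candidate).
R4C3 = 2 (sole candidate).
R4C5 = 4 (sole candidate).
R5C1 = 4: row 5 has {3,5}; col 1 has {1,2}; region has {3,5} → only 4 remains.
R5C2 = 2: row 5 has {3,4,5}; col 2 has {1,3,4,5}; region has {3,4,5} → only 2 remains.
R5C3 = 1: row 5 has {2,3,4,5}; col 3 has {2,3,4,5}; region has {2,3,4,5} → only 1 remains.

42135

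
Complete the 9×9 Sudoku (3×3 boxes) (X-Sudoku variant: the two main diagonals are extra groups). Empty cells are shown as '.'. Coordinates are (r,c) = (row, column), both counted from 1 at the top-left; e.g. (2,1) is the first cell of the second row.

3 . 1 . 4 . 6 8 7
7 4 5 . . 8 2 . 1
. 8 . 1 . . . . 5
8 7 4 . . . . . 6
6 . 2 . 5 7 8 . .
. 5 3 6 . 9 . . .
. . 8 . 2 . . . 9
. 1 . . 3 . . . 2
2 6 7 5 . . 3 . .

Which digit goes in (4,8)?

5

(3,1) = 9 (sole candidate).
(3,3) = 6 (sole candidate).
(3,5) = 7 (sole candidate).
(3,7) = 4 (sole candidate).
(3,8) = 3 (sole candidate).
(4,4) = 2 (sole candidate).
(4,5) = 1 (sole candidate).
(4,6) = 3 (sole candidate).
(5,2) = 9 (sole candidate).
(5,4) = 4 (sole candidate).
(5,8) = 1 (sole candidate).
(5,9) = 3 (sole candidate).
(6,1) = 1 (sole candidate).
(6,5) = 8 (sole candidate).
(6,7) = 7 (sole candidate).
(6,9) = 4 (sole candidate).
(7,2) = 3 (sole candidate).
(7,4) = 7 (sole candidate).
(7,7) = 1 (sole candidate).
(8,3) = 9 (sole candidate).
(8,4) = 8 (sole candidate).
(8,7) = 5 (sole candidate).
(8,8) = 7 (sole candidate).
(9,5) = 9 (sole candidate).
(9,8) = 4 (sole candidate).
(9,9) = 8 (sole candidate).
(1,2) = 2 (sole candidate).
(1,4) = 9 (sole candidate).
(1,6) = 5 (sole candidate).
(2,4) = 3 (sole candidate).
(2,5) = 6 (sole candidate).
(2,8) = 9 (sole candidate).
(3,6) = 2 (sole candidate).
(4,7) = 9 (sole candidate).
(4,8) = 5: row 4 has {1,2,3,4,6,7,8,9}; col 8 has {1,3,4,7,8,9}; box has {1,3,4,6,7,8,9} → only 5 remains.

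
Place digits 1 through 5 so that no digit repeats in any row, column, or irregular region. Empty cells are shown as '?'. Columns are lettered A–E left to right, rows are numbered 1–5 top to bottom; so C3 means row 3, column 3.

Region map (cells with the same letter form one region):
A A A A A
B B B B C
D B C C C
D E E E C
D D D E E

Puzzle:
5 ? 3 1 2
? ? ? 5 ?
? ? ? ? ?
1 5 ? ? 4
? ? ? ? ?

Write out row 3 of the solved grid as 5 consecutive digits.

43125

B1 = 4 (sole candidate).
C4 = 2 (sole candidate).
D4 = 3 (sole candidate).
D5 = 4 (sole candidate).
E5 = 1 (sole candidate).
E2 = 3 (sole candidate).
D3 = 2: row 3 has {}; col 4 has {1,3,4,5}; region has {3,4} → only 2 remains.
E3 = 5: row 3 has {2}; col 5 has {1,2,3,4}; region has {2,3,4} → only 5 remains.
C5 = 5 (sole candidate).
C3 = 1: row 3 has {2,5}; col 3 has {2,3,5}; region has {2,3,4,5} → only 1 remains.
C2 = 4 (sole candidate).
B3 = 3: row 3 has {1,2,5}; col 2 has {4,5}; region has {4,5} → only 3 remains.
B5 = 2 (sole candidate).
A2 = 2 (sole candidate).
B2 = 1 (sole candidate).
A3 = 4: row 3 has {1,2,3,5}; col 1 has {1,2,5}; region has {1,2,5} → only 4 remains.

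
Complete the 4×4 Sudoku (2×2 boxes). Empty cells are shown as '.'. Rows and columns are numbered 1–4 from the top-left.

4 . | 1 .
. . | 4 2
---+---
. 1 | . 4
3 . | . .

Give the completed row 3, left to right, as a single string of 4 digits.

2134

R1C4 = 3 (sole candidate).
R2C1 = 1 (sole candidate).
R2C2 = 3 (sole candidate).
R3C1 = 2: row 3 has {1,4}; col 1 has {1,3,4}; box has {1,3} → only 2 remains.
R3C3 = 3: row 3 has {1,2,4}; col 3 has {1,4}; box has {4} → only 3 remains.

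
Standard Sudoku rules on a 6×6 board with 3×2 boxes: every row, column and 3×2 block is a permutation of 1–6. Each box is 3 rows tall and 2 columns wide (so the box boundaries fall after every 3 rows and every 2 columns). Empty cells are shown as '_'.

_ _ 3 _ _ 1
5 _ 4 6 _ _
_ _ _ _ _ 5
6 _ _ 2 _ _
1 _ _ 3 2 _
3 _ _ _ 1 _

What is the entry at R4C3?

1

R1C4 = 5: row 1 has {1,3}; col 4 has {2,3,6}; box has {3,4,6} → only 5 remains.
R2C5 = 3: row 2 has {4,5,6}; col 5 has {1,2}; box has {1,5} → only 3 remains.
R2C6 = 2: row 2 has {3,4,5,6}; col 6 has {1,5}; box has {1,3,5} → only 2 remains.
R3C4 = 1: row 3 has {5}; col 4 has {2,3,5,6}; box has {3,4,5,6} → only 1 remains.
R6C4 = 4: row 6 has {1,3}; col 4 has {1,2,3,5,6}; box has {2,3} → only 4 remains.
R6C6 = 6: row 6 has {1,3,4}; col 6 has {1,2,5}; box has {1,2} → only 6 remains.
R2C2 = 1: row 2 has {2,3,4,5,6}; col 2 has {}; box has {5} → only 1 remains.
R3C3 = 2: row 3 has {1,5}; col 3 has {3,4}; box has {1,3,4,5,6} → only 2 remains.
R5C6 = 4: row 5 has {1,2,3}; col 6 has {1,2,5,6}; box has {1,2,6} → only 4 remains.
R6C3 = 5: row 6 has {1,3,4,6}; col 3 has {2,3,4}; box has {2,3,4} → only 5 remains.
R3C1 = 4: row 3 has {1,2,5}; col 1 has {1,3,5,6}; box has {1,5} → only 4 remains.
R3C5 = 6: row 3 has {1,2,4,5}; col 5 has {1,2,3}; box has {1,2,3,5} → only 6 remains.
R4C3 = 1: row 4 has {2,6}; col 3 has {2,3,4,5}; box has {2,3,4,5} → only 1 remains.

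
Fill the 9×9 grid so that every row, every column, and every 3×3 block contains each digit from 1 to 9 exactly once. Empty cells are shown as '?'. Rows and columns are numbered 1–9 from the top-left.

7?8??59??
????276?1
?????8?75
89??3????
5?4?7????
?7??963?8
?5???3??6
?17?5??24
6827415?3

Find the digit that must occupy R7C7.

7

R1C9 = 2: row 1 has {5,7,8,9}; col 9 has {1,3,4,5,6,8}; box has {1,5,6,7,9} → only 2 remains.
R3C7 = 4: row 3 has {5,7,8}; col 7 has {3,5,6,9}; box has {1,2,5,6,7,9} → only 4 remains.
R4C9 = 7: row 4 has {3,8,9}; col 9 has {1,2,3,4,5,6,8}; box has {3,8} → only 7 remains.
R5C6 = 2: row 5 has {4,5,7}; col 6 has {1,3,5,6,7,8}; box has {3,6,7,9} → only 2 remains.
R5C7 = 1: row 5 has {2,4,5,7}; col 7 has {3,4,5,6,9}; box has {3,7,8} → only 1 remains.
R5C9 = 9: row 5 has {1,2,4,5,7}; col 9 has {1,2,3,4,5,6,7,8}; box has {1,3,7,8} → only 9 remains.
R6C3 = 1: row 6 has {3,6,7,8,9}; col 3 has {2,4,7,8}; box has {4,5,7,8,9} → only 1 remains.
R7C3 = 9: row 7 has {3,5,6}; col 3 has {1,2,4,7,8}; box has {1,2,5,6,7,8} → only 9 remains.
R7C5 = 8: row 7 has {3,5,6,9}; col 5 has {2,3,4,5,7,9}; box has {1,3,4,5,7} → only 8 remains.
R7C7 = 7: row 7 has {3,5,6,8,9}; col 7 has {1,3,4,5,6,9}; box has {2,3,4,5,6} → only 7 remains.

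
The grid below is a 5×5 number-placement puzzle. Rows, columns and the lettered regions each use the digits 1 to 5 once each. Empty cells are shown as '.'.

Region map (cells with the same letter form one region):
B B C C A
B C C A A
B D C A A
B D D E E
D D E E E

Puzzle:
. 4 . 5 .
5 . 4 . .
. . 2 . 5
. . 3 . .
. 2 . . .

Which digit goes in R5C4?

R1C3 = 1: row 1 has {4,5}; col 3 has {2,3,4}; region has {2,4,5} → only 1 remains.
R2C2 = 3: row 2 has {4,5}; col 2 has {2,4}; region has {1,2,4,5} → only 3 remains.
R3C2 = 1: row 3 has {2,5}; col 2 has {2,3,4}; region has {2,3} → only 1 remains.
R4C2 = 5: row 4 has {3}; col 2 has {1,2,3,4}; region has {1,2,3} → only 5 remains.
R5C1 = 4: row 5 has {2}; col 1 has {5}; region has {1,2,3,5} → only 4 remains.
R5C3 = 5: row 5 has {2,4}; col 3 has {1,2,3,4}; region has {} → only 5 remains.
R3C1 = 3: row 3 has {1,2,5}; col 1 has {4,5}; region has {4,5} → only 3 remains.
R3C4 = 4: row 3 has {1,2,3,5}; col 4 has {5}; region has {5} → only 4 remains.
R1C1 = 2: row 1 has {1,4,5}; col 1 has {3,4,5}; region has {3,4,5} → only 2 remains.
R1C5 = 3: row 1 has {1,2,4,5}; col 5 has {5}; region has {4,5} → only 3 remains.
R4C1 = 1: row 4 has {3,5}; col 1 has {2,3,4,5}; region has {2,3,4,5} → only 1 remains.
R4C4 = 2: row 4 has {1,3,5}; col 4 has {4,5}; region has {5} → only 2 remains.
R4C5 = 4: row 4 has {1,2,3,5}; col 5 has {3,5}; region has {2,5} → only 4 remains.
R5C5 = 1: row 5 has {2,4,5}; col 5 has {3,4,5}; region has {2,4,5} → only 1 remains.
R2C4 = 1: row 2 has {3,4,5}; col 4 has {2,4,5}; region has {3,4,5} → only 1 remains.
R2C5 = 2: row 2 has {1,3,4,5}; col 5 has {1,3,4,5}; region has {1,3,4,5} → only 2 remains.
R5C4 = 3: row 5 has {1,2,4,5}; col 4 has {1,2,4,5}; region has {1,2,4,5} → only 3 remains.

3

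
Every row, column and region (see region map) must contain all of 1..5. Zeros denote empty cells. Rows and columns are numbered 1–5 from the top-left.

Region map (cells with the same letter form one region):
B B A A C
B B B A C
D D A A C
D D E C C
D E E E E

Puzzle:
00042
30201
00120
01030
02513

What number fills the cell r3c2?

3

r1c2 = 5 (sole candidate).
r1c3 = 3 (sole candidate).
r2c2 = 4 (sole candidate).
r2c4 = 5 (sole candidate).
r3c2 = 3: row 3 has {1,2}; col 2 has {1,2,4,5}; region has {1} → only 3 remains.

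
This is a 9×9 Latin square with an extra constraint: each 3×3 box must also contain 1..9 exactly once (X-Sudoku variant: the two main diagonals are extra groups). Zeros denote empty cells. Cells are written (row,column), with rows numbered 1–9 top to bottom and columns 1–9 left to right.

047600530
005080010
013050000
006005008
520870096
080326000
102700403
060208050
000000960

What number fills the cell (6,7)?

(1,9) = 9: row 1 has {3,4,5,6,7}; col 9 has {3,6,8}; box has {1,3,5}; anti-diagonal has {1,2,3,5,6,7} → only 9 remains.
(2,2) = 9: row 2 has {1,5,8}; col 2 has {1,2,4,6,8}; box has {1,3,4,5,7}; main diagonal has {3,4,5,6,7} → only 9 remains.
(2,4) = 4: row 2 has {1,5,8,9}; col 4 has {2,3,6,7,8}; box has {5,6,8} → only 4 remains.
(3,4) = 9: row 3 has {1,3,5}; col 4 has {2,3,4,6,7,8}; box has {4,5,6,8} → only 9 remains.
(3,7) = 8: row 3 has {1,3,5,9}; col 7 has {4,5,9}; box has {1,3,5,9}; anti-diagonal has {1,2,3,5,6,7,9} → only 8 remains.
(4,4) = 1: row 4 has {5,6,8}; col 4 has {2,3,4,6,7,8,9}; box has {2,3,5,6,7,8}; main diagonal has {3,4,5,6,7,9} → only 1 remains.
(5,6) = 4: row 5 has {2,5,6,7,8,9}; col 6 has {5,6,8}; box has {1,2,3,5,6,7,8} → only 4 remains.
(7,2) = 5: row 7 has {1,2,3,4,7}; col 2 has {1,2,4,6,8,9}; box has {1,2,6} → only 5 remains.
(7,6) = 9: row 7 has {1,2,3,4,5,7}; col 6 has {4,5,6,8}; box has {2,7,8} → only 9 remains.
(7,8) = 8: row 7 has {1,2,3,4,5,7,9}; col 8 has {1,3,5,6,9}; box has {3,4,5,6,9} → only 8 remains.
(9,1) = 4: row 9 has {6,9}; col 1 has {1,5}; box has {1,2,5,6}; anti-diagonal has {1,2,3,5,6,7,8,9} → only 4 remains.
(9,3) = 8: row 9 has {4,6,9}; col 3 has {2,3,5,6,7}; box has {1,2,4,5,6} → only 8 remains.
(9,4) = 5: row 9 has {4,6,8,9}; col 4 has {1,2,3,4,6,7,8,9}; box has {2,7,8,9} → only 5 remains.
(9,9) = 2: row 9 has {4,5,6,8,9}; col 9 has {3,6,8,9}; box has {3,4,5,6,8,9}; main diagonal has {1,3,4,5,6,7,9} → only 2 remains.
(1,1) = 8: row 1 has {3,4,5,6,7,9}; col 1 has {1,4,5}; box has {1,3,4,5,7,9}; main diagonal has {1,2,3,4,5,6,7,9} → only 8 remains.
(1,5) = 1: row 1 has {3,4,5,6,7,8,9}; col 5 has {2,5,7,8}; box has {4,5,6,8,9} → only 1 remains.
(1,6) = 2: row 1 has {1,3,4,5,6,7,8,9}; col 6 has {4,5,6,8,9}; box has {1,4,5,6,8,9} → only 2 remains.
(2,9) = 7: row 2 has {1,4,5,8,9}; col 9 has {2,3,6,8,9}; box has {1,3,5,8,9} → only 7 remains.
(3,6) = 7: row 3 has {1,3,5,8,9}; col 6 has {2,4,5,6,8,9}; box has {1,2,4,5,6,8,9} → only 7 remains.
(3,9) = 4: row 3 has {1,3,5,7,8,9}; col 9 has {2,3,6,7,8,9}; box has {1,3,5,7,8,9} → only 4 remains.
(4,5) = 9: row 4 has {1,5,6,8}; col 5 has {1,2,5,7,8}; box has {1,2,3,4,5,6,7,8} → only 9 remains.
(5,3) = 1: row 5 has {2,4,5,6,7,8,9}; col 3 has {2,3,5,6,7,8}; box has {2,5,6,8} → only 1 remains.
(5,7) = 3: row 5 has {1,2,4,5,6,7,8,9}; col 7 has {4,5,8,9}; box has {6,8,9} → only 3 remains.
(7,5) = 6: row 7 has {1,2,3,4,5,7,8,9}; col 5 has {1,2,5,7,8,9}; box has {2,5,7,8,9} → only 6 remains.
(8,3) = 9: row 8 has {2,5,6,8}; col 3 has {1,2,3,5,6,7,8}; box has {1,2,4,5,6,8} → only 9 remains.
(8,9) = 1: row 8 has {2,5,6,8,9}; col 9 has {2,3,4,6,7,8,9}; box has {2,3,4,5,6,8,9} → only 1 remains.
(9,5) = 3: row 9 has {2,4,5,6,8,9}; col 5 has {1,2,5,6,7,8,9}; box has {2,5,6,7,8,9} → only 3 remains.
(9,6) = 1: row 9 has {2,3,4,5,6,8,9}; col 6 has {2,4,5,6,7,8,9}; box has {2,3,5,6,7,8,9} → only 1 remains.
(2,6) = 3: row 2 has {1,4,5,7,8,9}; col 6 has {1,2,4,5,6,7,8,9}; box has {1,2,4,5,6,7,8,9} → only 3 remains.
(3,8) = 2: row 3 has {1,3,4,5,7,8,9}; col 8 has {1,3,5,6,8,9}; box has {1,3,4,5,7,8,9} → only 2 remains.
(6,3) = 4: row 6 has {2,3,6,8}; col 3 has {1,2,3,5,6,7,8,9}; box has {1,2,5,6,8} → only 4 remains.
(6,8) = 7: row 6 has {2,3,4,6,8}; col 8 has {1,2,3,5,6,8,9}; box has {3,6,8,9} → only 7 remains.
(6,9) = 5: row 6 has {2,3,4,6,7,8}; col 9 has {1,2,3,4,6,7,8,9}; box has {3,6,7,8,9} → only 5 remains.
(8,5) = 4: row 8 has {1,2,5,6,8,9}; col 5 has {1,2,3,5,6,7,8,9}; box has {1,2,3,5,6,7,8,9} → only 4 remains.
(8,7) = 7: row 8 has {1,2,4,5,6,8,9}; col 7 has {3,4,5,8,9}; box has {1,2,3,4,5,6,8,9} → only 7 remains.
(9,2) = 7: row 9 has {1,2,3,4,5,6,8,9}; col 2 has {1,2,4,5,6,8,9}; box has {1,2,4,5,6,8,9} → only 7 remains.
(2,7) = 6: row 2 has {1,3,4,5,7,8,9}; col 7 has {3,4,5,7,8,9}; box has {1,2,3,4,5,7,8,9} → only 6 remains.
(3,1) = 6: row 3 has {1,2,3,4,5,7,8,9}; col 1 has {1,4,5,8}; box has {1,3,4,5,7,8,9} → only 6 remains.
(4,2) = 3: row 4 has {1,5,6,8,9}; col 2 has {1,2,4,5,6,7,8,9}; box has {1,2,4,5,6,8} → only 3 remains.
(4,7) = 2: row 4 has {1,3,5,6,8,9}; col 7 has {3,4,5,6,7,8,9}; box has {3,5,6,7,8,9} → only 2 remains.
(4,8) = 4: row 4 has {1,2,3,5,6,8,9}; col 8 has {1,2,3,5,6,7,8,9}; box has {2,3,5,6,7,8,9} → only 4 remains.
(6,1) = 9: row 6 has {2,3,4,5,6,7,8}; col 1 has {1,4,5,6,8}; box has {1,2,3,4,5,6,8} → only 9 remains.
(6,7) = 1: row 6 has {2,3,4,5,6,7,8,9}; col 7 has {2,3,4,5,6,7,8,9}; box has {2,3,4,5,6,7,8,9} → only 1 remains.

1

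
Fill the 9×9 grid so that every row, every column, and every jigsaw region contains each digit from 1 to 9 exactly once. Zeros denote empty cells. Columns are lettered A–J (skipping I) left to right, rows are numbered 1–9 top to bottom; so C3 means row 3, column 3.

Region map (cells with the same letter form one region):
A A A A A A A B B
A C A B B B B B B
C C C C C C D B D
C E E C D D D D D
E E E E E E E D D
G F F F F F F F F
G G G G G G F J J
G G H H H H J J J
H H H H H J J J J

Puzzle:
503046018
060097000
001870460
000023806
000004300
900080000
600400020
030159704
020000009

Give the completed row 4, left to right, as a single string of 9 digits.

419523876

J3 = 5 (sole candidate).
A4 = 4: row 4 has {2,3,6,8}; col 1 has {5,6,9}; region has {1,6,7,8} → only 4 remains.
E7 = 1 (sole candidate).
J7 = 3 (sole candidate).
H8 = 8 (sole candidate).
H9 = 5 (sole candidate).
J2 = 2 (sole candidate).
B3 = 9 (sole candidate).
F3 = 2 (sole candidate).
D4 = 5: row 4 has {2,3,4,6,8}; col 4 has {1,4,8}; region has {1,2,4,6,7,8,9} → only 5 remains.
E5 = 6 (sole candidate).
A8 = 2 (sole candidate).
C8 = 6 (sole candidate).
E9 = 3 (sole candidate).
F9 = 1 (sole candidate).
G9 = 6 (sole candidate).
B1 = 7 (sole candidate).
C2 = 8 (sole candidate).
D2 = 3 (sole candidate).
G2 = 5 (sole candidate).
H2 = 4 (sole candidate).
A3 = 3 (sole candidate).
B4 = 1: row 4 has {2,3,4,5,6,8}; col 2 has {2,3,6,7,9}; region has {3,4,6} → only 1 remains.
F6 = 5 (sole candidate).
F7 = 8 (sole candidate).
G7 = 9 (sole candidate).
D9 = 7 (sole candidate).
G1 = 2 (sole candidate).
A2 = 1 (sole candidate).
B6 = 4 (sole candidate).
G6 = 1 (sole candidate).
J6 = 7 (sole candidate).
B7 = 5 (sole candidate).
C7 = 7 (sole candidate).
A9 = 8 (sole candidate).
C9 = 4 (sole candidate).
D1 = 9 (sole candidate).
C4 = 9: row 4 has {1,2,3,4,5,6,8}; col 3 has {1,3,4,6,7,8}; region has {1,3,4,6} → only 9 remains.
H4 = 7: row 4 has {1,2,3,4,5,6,8,9}; col 8 has {1,2,4,5,6,8}; region has {2,3,4,5,6,8} → only 7 remains.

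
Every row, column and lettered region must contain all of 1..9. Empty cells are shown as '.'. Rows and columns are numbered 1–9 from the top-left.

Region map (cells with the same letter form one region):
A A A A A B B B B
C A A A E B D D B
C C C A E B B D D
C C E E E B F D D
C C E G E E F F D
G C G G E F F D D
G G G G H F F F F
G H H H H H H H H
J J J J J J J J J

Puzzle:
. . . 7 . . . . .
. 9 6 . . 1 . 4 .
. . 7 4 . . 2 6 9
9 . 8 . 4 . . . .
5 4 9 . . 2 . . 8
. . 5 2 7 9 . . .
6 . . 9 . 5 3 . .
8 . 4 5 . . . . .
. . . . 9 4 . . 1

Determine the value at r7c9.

r6c9 = 3 (sole candidate).
r7c3 = 1 (sole candidate).
r5c4 = 3 (sole candidate).
r6c1 = 4 (sole candidate).
r6c8 = 1 (sole candidate).
r7c2 = 7 (sole candidate).
r2c4 = 8 (sole candidate).
r5c8 = 7 (sole candidate).
r9c4 = 6 (sole candidate).
r4c4 = 1 (sole candidate).
r4c7 = 6 (sole candidate).
r5c5 = 6 (sole candidate).
r5c7 = 1 (sole candidate).
r6c7 = 8 (sole candidate).
r7c8 = 2 (sole candidate).
r7c9 = 4: row 7 has {1,2,3,5,6,7,9}; col 9 has {1,3,8,9}; region has {1,2,3,5,6,7,8,9} → only 4 remains.

4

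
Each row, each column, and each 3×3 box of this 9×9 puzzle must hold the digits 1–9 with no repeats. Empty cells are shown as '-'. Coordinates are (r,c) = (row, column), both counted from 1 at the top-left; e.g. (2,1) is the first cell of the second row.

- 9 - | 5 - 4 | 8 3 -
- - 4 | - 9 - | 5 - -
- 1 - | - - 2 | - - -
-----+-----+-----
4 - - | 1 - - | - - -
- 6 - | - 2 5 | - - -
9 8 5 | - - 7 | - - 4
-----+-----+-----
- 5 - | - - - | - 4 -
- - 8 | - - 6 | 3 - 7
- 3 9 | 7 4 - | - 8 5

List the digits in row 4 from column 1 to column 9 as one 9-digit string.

(9,6) = 1: row 9 has {3,4,5,7,8,9}; col 6 has {2,4,5,6,7}; box has {4,6,7} → only 1 remains.
(8,5) = 5: row 8 has {3,6,7,8}; col 5 has {2,4,9}; box has {1,4,6,7} → only 5 remains.
(3,7) = 4: in row 3, 4 can only go here (every other open cell in that row sees a 4).
(3,1) = 5: in row 3, 5 can only go here (every other open cell in that row sees a 5).
(4,8) = 5: in row 4, 5 can only go here (every other open cell in that row sees a 5).
(5,4) = 4: in row 5, 4 can only go here (every other open cell in that row sees a 4).
(5,9) = 8: in row 5, 8 can only go here (every other open cell in that row sees an 8).
(8,2) = 4: in row 8, 4 can only go here (every other open cell in that row sees a 4).
(2,1) = 8: in column 1, 8 can only go here (every other open cell in that column sees an 8).
(2,6) = 3: row 2 has {4,5,8,9}; col 6 has {1,2,4,5,6,7}; box has {2,4,5,9} → only 3 remains.
(2,4) = 6: row 2 has {3,4,5,8,9}; col 4 has {1,4,5,7}; box has {2,3,4,5,9} → only 6 remains.
(3,4) = 8: row 3 has {1,2,4,5}; col 4 has {1,4,5,6,7}; box has {2,3,4,5,6,9} → only 8 remains.
(3,5) = 7: row 3 has {1,2,4,5,8}; col 5 has {2,4,5,9}; box has {2,3,4,5,6,8,9} → only 7 remains.
(6,4) = 3: row 6 has {4,5,7,8,9}; col 4 has {1,4,5,6,7,8}; box has {1,2,4,5,7} → only 3 remains.
(6,5) = 6: row 6 has {3,4,5,7,8,9}; col 5 has {2,4,5,7,9}; box has {1,2,3,4,5,7} → only 6 remains.
(1,5) = 1: row 1 has {3,4,5,8,9}; col 5 has {2,4,5,6,7,9}; box has {2,3,4,5,6,7,8,9} → only 1 remains.
(4,5) = 8: row 4 has {1,4,5}; col 5 has {1,2,4,5,6,7,9}; box has {1,2,3,4,5,6,7} → only 8 remains.
(4,6) = 9: row 4 has {1,4,5,8}; col 6 has {1,2,3,4,5,6,7}; box has {1,2,3,4,5,6,7,8} → only 9 remains.
(7,5) = 3: row 7 has {4,5}; col 5 has {1,2,4,5,6,7,8,9}; box has {1,4,5,6,7} → only 3 remains.
(7,6) = 8: row 7 has {3,4,5}; col 6 has {1,2,3,4,5,6,7,9}; box has {1,3,4,5,6,7} → only 8 remains.
(3,3) = 3: in row 3, 3 can only go here (every other open cell in that row sees a 3).
(4,9) = 3: in row 4, 3 can only go here (every other open cell in that row sees a 3).
(4,7) = 6: in row 4, 6 can only go here (every other open cell in that row sees a 6).
(9,7) = 2: row 9 has {1,3,4,5,7,8,9}; col 7 has {3,4,5,6,8}; box has {3,4,5,7,8} → only 2 remains.
(6,7) = 1: row 6 has {3,4,5,6,7,8,9}; col 7 has {2,3,4,5,6,8}; box has {3,4,5,6,8} → only 1 remains.
(6,8) = 2: row 6 has {1,3,4,5,6,7,8,9}; col 8 has {3,4,5,8}; box has {1,3,4,5,6,8} → only 2 remains.
(7,7) = 9: row 7 has {3,4,5,8}; col 7 has {1,2,3,4,5,6,8}; box has {2,3,4,5,7,8} → only 9 remains.
(8,8) = 1: row 8 has {3,4,5,6,7,8}; col 8 has {2,3,4,5,8}; box has {2,3,4,5,7,8,9} → only 1 remains.
(9,1) = 6: row 9 has {1,2,3,4,5,7,8,9}; col 1 has {4,5,8,9}; box has {3,4,5,8,9} → only 6 remains.
(2,8) = 7: row 2 has {3,4,5,6,8,9}; col 8 has {1,2,3,4,5,8}; box has {3,4,5,8} → only 7 remains.
(5,7) = 7: row 5 has {2,4,5,6,8}; col 7 has {1,2,3,4,5,6,8,9}; box has {1,2,3,4,5,6,8} → only 7 remains.
(5,8) = 9: row 5 has {2,4,5,6,7,8}; col 8 has {1,2,3,4,5,7,8}; box has {1,2,3,4,5,6,7,8} → only 9 remains.
(7,4) = 2: row 7 has {3,4,5,8,9}; col 4 has {1,3,4,5,6,7,8}; box has {1,3,4,5,6,7,8} → only 2 remains.
(7,9) = 6: row 7 has {2,3,4,5,8,9}; col 9 has {3,4,5,7,8}; box has {1,2,3,4,5,7,8,9} → only 6 remains.
(8,1) = 2: row 8 has {1,3,4,5,6,7,8}; col 1 has {4,5,6,8,9}; box has {3,4,5,6,8,9} → only 2 remains.
(8,4) = 9: row 8 has {1,2,3,4,5,6,7,8}; col 4 has {1,2,3,4,5,6,7,8}; box has {1,2,3,4,5,6,7,8} → only 9 remains.
(1,1) = 7: row 1 has {1,3,4,5,8,9}; col 1 has {2,4,5,6,8,9}; box has {1,3,4,5,8,9} → only 7 remains.
(1,9) = 2: row 1 has {1,3,4,5,7,8,9}; col 9 has {3,4,5,6,7,8}; box has {3,4,5,7,8} → only 2 remains.
(2,2) = 2: row 2 has {3,4,5,6,7,8,9}; col 2 has {1,3,4,5,6,8,9}; box has {1,3,4,5,7,8,9} → only 2 remains.
(2,9) = 1: row 2 has {2,3,4,5,6,7,8,9}; col 9 has {2,3,4,5,6,7,8}; box has {2,3,4,5,7,8} → only 1 remains.
(3,8) = 6: row 3 has {1,2,3,4,5,7,8}; col 8 has {1,2,3,4,5,7,8,9}; box has {1,2,3,4,5,7,8} → only 6 remains.
(3,9) = 9: row 3 has {1,2,3,4,5,6,7,8}; col 9 has {1,2,3,4,5,6,7,8}; box has {1,2,3,4,5,6,7,8} → only 9 remains.
(4,2) = 7: row 4 has {1,3,4,5,6,8,9}; col 2 has {1,2,3,4,5,6,8,9}; box has {4,5,6,8,9} → only 7 remains.
(4,3) = 2: row 4 has {1,3,4,5,6,7,8,9}; col 3 has {3,4,5,8,9}; box has {4,5,6,7,8,9} → only 2 remains.

472189653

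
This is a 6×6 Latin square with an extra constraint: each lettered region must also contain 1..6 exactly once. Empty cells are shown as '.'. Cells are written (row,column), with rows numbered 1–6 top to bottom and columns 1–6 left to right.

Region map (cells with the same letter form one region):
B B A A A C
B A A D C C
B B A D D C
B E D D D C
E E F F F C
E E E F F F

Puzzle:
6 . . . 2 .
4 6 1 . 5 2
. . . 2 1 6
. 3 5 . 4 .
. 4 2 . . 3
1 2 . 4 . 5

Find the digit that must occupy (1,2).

1

(2,4) = 3 (sole candidate).
(3,2) = 5 (sole candidate).
(4,1) = 2 (sole candidate).
(4,4) = 6 (sole candidate).
(4,6) = 1 (sole candidate).
(5,1) = 5 (sole candidate).
(5,4) = 1 (sole candidate).
(5,5) = 6 (sole candidate).
(6,3) = 6 (sole candidate).
(6,5) = 3 (sole candidate).
(1,2) = 1: row 1 has {2,6}; col 2 has {2,3,4,5,6}; region has {2,4,5,6} → only 1 remains.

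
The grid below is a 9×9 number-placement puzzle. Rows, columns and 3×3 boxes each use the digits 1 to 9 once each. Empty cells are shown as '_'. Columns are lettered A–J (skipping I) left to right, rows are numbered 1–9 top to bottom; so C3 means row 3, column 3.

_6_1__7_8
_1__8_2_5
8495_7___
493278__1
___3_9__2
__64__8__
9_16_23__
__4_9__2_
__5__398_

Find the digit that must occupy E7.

C1 = 2 (sole candidate).
F1 = 4 (sole candidate).
C2 = 7 (sole candidate).
D2 = 9 (sole candidate).
F2 = 6 (sole candidate).
C5 = 8 (sole candidate).
D9 = 7 (sole candidate).
E1 = 3 (sole candidate).
H1 = 9 (sole candidate).
A2 = 3 (sole candidate).
H2 = 4 (sole candidate).
E3 = 2 (sole candidate).
D8 = 8 (sole candidate).
B9 = 2 (sole candidate).
A1 = 5 (sole candidate).
A9 = 6 (sole candidate).
J9 = 4 (sole candidate).
J7 = 7 (sole candidate).
A8 = 7 (sole candidate).
B8 = 3 (sole candidate).
J8 = 6 (sole candidate).
E9 = 1 (sole candidate).
J3 = 3 (sole candidate).
A5 = 1 (sole candidate).
A6 = 2 (sole candidate).
E6 = 5 (sole candidate).
F6 = 1 (sole candidate).
J6 = 9 (sole candidate).
B7 = 8 (sole candidate).
E7 = 4: row 7 has {1,2,3,6,7,8,9}; col 5 has {1,2,3,5,7,8,9}; box has {1,2,3,6,7,8,9} → only 4 remains.

4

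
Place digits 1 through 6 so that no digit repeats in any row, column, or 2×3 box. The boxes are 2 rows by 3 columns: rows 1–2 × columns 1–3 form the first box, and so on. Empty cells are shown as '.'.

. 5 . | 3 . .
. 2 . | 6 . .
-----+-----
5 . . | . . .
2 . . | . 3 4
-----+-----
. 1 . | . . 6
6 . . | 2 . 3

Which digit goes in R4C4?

5

R3C4 = 1: row 3 has {5}; col 4 has {2,3,6}; box has {3,4} → only 1 remains.
R3C6 = 2: row 3 has {1,5}; col 6 has {3,4,6}; box has {1,3,4} → only 2 remains.
R4C2 = 6: row 4 has {2,3,4}; col 2 has {1,2,5}; box has {2,5} → only 6 remains.
R4C3 = 1: row 4 has {2,3,4,6}; col 3 has {}; box has {2,5,6} → only 1 remains.
R4C4 = 5: row 4 has {1,2,3,4,6}; col 4 has {1,2,3,6}; box has {1,2,3,4} → only 5 remains.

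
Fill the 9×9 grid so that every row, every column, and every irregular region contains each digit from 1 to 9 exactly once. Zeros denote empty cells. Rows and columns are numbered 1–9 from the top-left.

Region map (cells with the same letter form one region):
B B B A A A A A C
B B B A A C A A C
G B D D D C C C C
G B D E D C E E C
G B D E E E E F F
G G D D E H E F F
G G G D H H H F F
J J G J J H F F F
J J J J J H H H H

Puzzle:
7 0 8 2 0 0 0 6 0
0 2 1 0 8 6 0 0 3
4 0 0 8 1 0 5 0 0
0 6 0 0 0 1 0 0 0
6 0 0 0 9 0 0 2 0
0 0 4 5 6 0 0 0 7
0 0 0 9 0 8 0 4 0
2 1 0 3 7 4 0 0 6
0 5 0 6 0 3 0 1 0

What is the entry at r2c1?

5

r9c3 = 9 (sole candidate).
r9c5 = 4 (sole candidate).
r9c9 = 2 (sole candidate).
r3c9 = 9 (sole candidate).
r6c6 = 9 (sole candidate).
r7c5 = 5 (sole candidate).
r7c9 = 1 (sole candidate).
r8c3 = 5 (sole candidate).
r9c1 = 8 (sole candidate).
r9c7 = 7 (sole candidate).
r1c5 = 3 (sole candidate).
r1c6 = 5 (sole candidate).
r1c9 = 4 (sole candidate).
r3c2 = 3 (sole candidate).
r3c8 = 7 (sole candidate).
r4c5 = 2 (sole candidate).
r4c9 = 8 (sole candidate).
r5c2 = 4 (sole candidate).
r5c6 = 7 (sole candidate).
r5c9 = 5 (sole candidate).
r6c2 = 8 (sole candidate).
r6c8 = 3 (sole candidate).
r7c1 = 3 (sole candidate).
r7c2 = 7 (sole candidate).
r7c3 = 2 (sole candidate).
r7c7 = 6 (sole candidate).
r1c2 = 9 (sole candidate).
r1c7 = 1 (sole candidate).
r2c1 = 5: row 2 has {1,2,3,6,8}; col 1 has {2,3,4,6,7,8}; region has {1,2,3,4,6,7,8,9} → only 5 remains.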